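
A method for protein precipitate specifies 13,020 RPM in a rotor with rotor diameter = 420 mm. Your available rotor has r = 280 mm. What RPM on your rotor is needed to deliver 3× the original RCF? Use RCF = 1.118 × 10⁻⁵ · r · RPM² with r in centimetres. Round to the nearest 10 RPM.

19530 RPM

Original rotor: r = 420 mm / 2 = 210 mm = 21 cm
RCF_original = 1.118 × 10⁻⁵ × 21 × (13020)² = 1.118 × 10⁻⁵ × 21 × 169,520,400 ≈ 39,800 × g
Target RCF = 3 × 39,800 ≈ 119,400 × g
Your rotor: r = 280 mm = 28.0 cm
119,400 = 1.118 × 10⁻⁵ × 28 × N²
N² = 119,400 / (31.304 × 10⁻⁵) = 381,420,905
N ≈ √381,420,905 ≈ 19,530.0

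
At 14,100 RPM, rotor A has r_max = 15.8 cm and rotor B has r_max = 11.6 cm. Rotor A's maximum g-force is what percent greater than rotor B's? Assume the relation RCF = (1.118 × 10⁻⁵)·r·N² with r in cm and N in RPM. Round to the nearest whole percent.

36%

At equal RPM, RCF scales linearly with r: ratio = 15.8 / 11.6 = 1.3621.
So rotor A delivers 36.2% more g-force.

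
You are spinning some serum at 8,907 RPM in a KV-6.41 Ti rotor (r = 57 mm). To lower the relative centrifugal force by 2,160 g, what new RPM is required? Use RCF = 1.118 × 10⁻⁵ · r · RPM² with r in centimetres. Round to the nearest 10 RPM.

≈ 6740 RPM

r = 57 mm = 5.7 cm
Current RCF = 1.118 × 10⁻⁵ × 5.7 × (8907)² = 1.118 × 10⁻⁵ × 5.7 × 79,334,649 ≈ 5,055.7 × g
Target RCF = 5,055.7 − 2,160 = 2,895.7 × g
N² = 2,895.7 / (6.3726 × 10⁻⁵) = 45,439,852
N ≈ √45,439,852 ≈ 6,740.9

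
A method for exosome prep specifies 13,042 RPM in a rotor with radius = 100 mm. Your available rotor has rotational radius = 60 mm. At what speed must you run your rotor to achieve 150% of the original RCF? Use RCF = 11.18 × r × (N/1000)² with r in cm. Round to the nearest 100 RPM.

20600 RPM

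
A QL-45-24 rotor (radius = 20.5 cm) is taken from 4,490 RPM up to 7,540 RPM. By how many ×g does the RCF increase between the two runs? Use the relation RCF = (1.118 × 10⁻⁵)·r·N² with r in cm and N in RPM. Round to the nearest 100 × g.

RCF₁ = 1.118 × 10⁻⁵ × 20.5 × (4490)² = 1.118 × 10⁻⁵ × 20.5 × 20,160,100 ≈ 4,620.5 × g
RCF₂ = 1.118 × 10⁻⁵ × 20.5 × (7540)² = 1.118 × 10⁻⁵ × 20.5 × 56,851,600 ≈ 13,029.8 × g
Increase = 13,029.8 − 4,620.5 = 8,409.3

≈ 8400 ×g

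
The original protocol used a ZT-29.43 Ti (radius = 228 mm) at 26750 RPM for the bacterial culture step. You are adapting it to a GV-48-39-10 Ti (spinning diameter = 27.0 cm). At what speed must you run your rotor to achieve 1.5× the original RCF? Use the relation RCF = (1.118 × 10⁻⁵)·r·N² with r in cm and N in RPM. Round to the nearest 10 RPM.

Original rotor: r = 228 mm = 22.8 cm
RCF_original = 1.118 × 10⁻⁵ × 22.8 × (26750)² = 1.118 × 10⁻⁵ × 22.8 × 715,562,500 ≈ 182,399.7 × g
Target RCF = 1.5 × 182,399.7 ≈ 273,599.6 × g
Your rotor: r = 27.0 / 2 = 13.5 cm
273,599.6 = 1.118 × 10⁻⁵ × 13.5 × N²
N² = 273,599.6 / (15.093 × 10⁻⁵) = 1,812,758,232
N ≈ √1,812,758,232 ≈ 42,576.5

42580 RPM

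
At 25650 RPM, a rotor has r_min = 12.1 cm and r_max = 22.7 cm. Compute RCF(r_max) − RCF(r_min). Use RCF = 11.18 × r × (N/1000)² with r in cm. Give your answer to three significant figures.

RCF_max = 11.18 × 22.7 × (25.65)² = 11.18 × 22.7 × 657.9225 ≈ 166,971.5 × g
RCF_min = 11.18 × 12.1 × (25.65)² = 11.18 × 12.1 × 657.9225 ≈ 89,002.4 × g
ΔRCF = 166,971.5 − 89,002.4 = 77,969.1

78000 g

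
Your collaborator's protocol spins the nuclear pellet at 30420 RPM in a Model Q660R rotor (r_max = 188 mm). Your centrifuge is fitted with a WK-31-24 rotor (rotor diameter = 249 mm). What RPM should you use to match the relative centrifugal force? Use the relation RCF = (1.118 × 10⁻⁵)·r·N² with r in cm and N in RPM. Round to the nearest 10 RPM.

Original rotor: r = 188 mm = 18.8 cm
RCF_original = 1.118 × 10⁻⁵ × 18.8 × (30420)² = 1.118 × 10⁻⁵ × 18.8 × 925,376,400 ≈ 194,499.3 × g
Your rotor: r = 249 mm / 2 = 124.5 mm = 12.45 cm
194,499.3 = 1.118 × 10⁻⁵ × 12.45 × N²
N² = 194,499.3 / (13.9191 × 10⁻⁵) = 1,397,355,432
N ≈ √1,397,355,432 ≈ 37,381.2

≈ 37380 RPM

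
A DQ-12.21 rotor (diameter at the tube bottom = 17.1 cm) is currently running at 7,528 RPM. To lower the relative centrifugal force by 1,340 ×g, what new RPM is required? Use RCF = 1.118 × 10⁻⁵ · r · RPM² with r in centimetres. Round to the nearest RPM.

N₂ ≈ 6531 RPM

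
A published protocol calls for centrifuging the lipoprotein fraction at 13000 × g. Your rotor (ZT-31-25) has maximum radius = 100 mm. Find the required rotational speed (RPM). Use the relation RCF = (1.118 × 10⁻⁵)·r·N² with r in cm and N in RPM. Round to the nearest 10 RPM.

r = 100 mm = 10.0 cm
RCF = 1.118 × 10⁻⁵ × r × N²
13,000 = 1.118 × 10⁻⁵ × 10 × N²
N² = 13,000 / (11.18 × 10⁻⁵) = 116,279,070
N ≈ √116,279,070 ≈ 10,783.3

≈ 10780 RPM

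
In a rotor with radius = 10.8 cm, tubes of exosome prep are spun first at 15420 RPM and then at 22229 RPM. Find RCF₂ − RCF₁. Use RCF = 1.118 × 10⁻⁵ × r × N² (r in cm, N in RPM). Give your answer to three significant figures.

≈ 31000 x g

RCF₁ = 1.118 × 10⁻⁵ × 10.8 × (15420)² = 1.118 × 10⁻⁵ × 10.8 × 237,776,400 ≈ 28,710.1 × g
RCF₂ = 1.118 × 10⁻⁵ × 10.8 × (22229)² = 1.118 × 10⁻⁵ × 10.8 × 494,128,441 ≈ 59,663 × g
Increase = 59,663 − 28,710.1 = 30,952.9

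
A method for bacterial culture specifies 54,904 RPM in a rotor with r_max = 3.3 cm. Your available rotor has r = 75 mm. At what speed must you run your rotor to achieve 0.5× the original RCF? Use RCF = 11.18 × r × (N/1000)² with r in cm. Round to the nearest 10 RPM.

≈ 25750 RPM

RCF = 11.18 × r × (N/1000)²
RCF_original = 11.18 × 3.3 × (54.904)² = 11.18 × 3.3 × 3,014.449216 ≈ 111,215.1 × g
Target RCF = 0.5 × 111,215.1 ≈ 55,607.6 × g
Your rotor: r = 75 mm = 7.5 cm
55,607.6 = 11.18 × 7.5 × (N/1000)²
(N/1000)² = 55,607.6 / 83.85 = 663.1795
N = 1000 × √663.1795 ≈ 25,752.3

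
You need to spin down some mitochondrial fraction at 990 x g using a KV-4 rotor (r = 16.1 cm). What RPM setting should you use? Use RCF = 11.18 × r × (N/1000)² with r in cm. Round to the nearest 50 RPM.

2350 RPM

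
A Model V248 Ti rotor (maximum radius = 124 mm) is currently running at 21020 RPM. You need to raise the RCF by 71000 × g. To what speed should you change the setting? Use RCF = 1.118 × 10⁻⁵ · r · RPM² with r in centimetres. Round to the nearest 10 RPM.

30890 RPM

r = 124 mm = 12.4 cm
Current RCF = 1.118 × 10⁻⁵ × 12.4 × (21020)² = 1.118 × 10⁻⁵ × 12.4 × 441,840,400 ≈ 61,253.2 × g
Target RCF = 61,253.2 + 71,000 = 132,253.2 × g
N² = 132,253.2 / (13.8632 × 10⁻⁵) = 953,987,535
N ≈ √953,987,535 ≈ 30,886.7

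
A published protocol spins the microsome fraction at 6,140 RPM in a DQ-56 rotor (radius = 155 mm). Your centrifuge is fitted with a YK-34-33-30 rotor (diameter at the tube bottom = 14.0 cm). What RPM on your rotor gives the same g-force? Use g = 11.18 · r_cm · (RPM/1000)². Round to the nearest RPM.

9137 RPM

Original rotor: r = 155 mm = 15.5 cm
RCF_original = 11.18 × 15.5 × (6.14)² = 11.18 × 15.5 × 37.6996 ≈ 6,533 × g
Your rotor: r = 14.0 / 2 = 7 cm
6,533 = 11.18 × 7 × (N/1000)²
(N/1000)² = 6,533 / 78.26 = 83.47815
N = 1000 × √83.47815 ≈ 9,136.6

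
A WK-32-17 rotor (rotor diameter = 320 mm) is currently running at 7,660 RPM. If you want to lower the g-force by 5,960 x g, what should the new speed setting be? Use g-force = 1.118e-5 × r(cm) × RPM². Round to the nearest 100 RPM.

N₂ ≈ 5000 RPM

r = 320 mm / 2 = 160 mm = 16 cm
Current RCF = 1.118 × 10⁻⁵ × 16 × (7660)² = 1.118 × 10⁻⁵ × 16 × 58,675,600 ≈ 10,495.9 × g
Target RCF = 10,495.9 − 5,960 = 4,535.9 × g
N² = 4,535.9 / (17.888 × 10⁻⁵) = 25,357,223
N ≈ √25,357,223 ≈ 5,035.6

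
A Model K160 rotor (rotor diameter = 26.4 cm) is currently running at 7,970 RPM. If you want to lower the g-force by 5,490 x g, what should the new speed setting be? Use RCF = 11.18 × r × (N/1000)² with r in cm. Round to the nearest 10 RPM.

≈ 5130 RPM

r = 26.4 / 2 = 13.2 cm
Current RCF = 11.18 × 13.2 × (7.97)² = 11.18 × 13.2 × 63.5209 ≈ 9,374.2 × g
Target RCF = 9,374.2 − 5,490 = 3,884.2 × g
(N/1000)² = 3,884.2 / 147.576 = 26.32
N = 1000 × √26.32 ≈ 5,130.3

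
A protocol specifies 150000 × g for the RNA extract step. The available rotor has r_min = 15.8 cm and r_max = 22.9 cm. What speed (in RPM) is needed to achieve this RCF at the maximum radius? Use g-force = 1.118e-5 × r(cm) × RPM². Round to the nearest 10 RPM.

Use r_max = 22.9 cm.
150,000 = 1.118 × 10⁻⁵ × 22.9 × N²
N² = 150,000 / (25.6022 × 10⁻⁵) = 585,887,150
N ≈ √585,887,150 ≈ 24,205.1

24210 RPM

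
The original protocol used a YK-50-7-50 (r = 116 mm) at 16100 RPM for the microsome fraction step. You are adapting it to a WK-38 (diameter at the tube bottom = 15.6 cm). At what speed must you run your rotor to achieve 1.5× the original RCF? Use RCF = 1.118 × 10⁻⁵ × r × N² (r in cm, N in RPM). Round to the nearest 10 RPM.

≈ 24050 RPM

Original rotor: r = 116 mm = 11.6 cm
RCF_original = 1.118 × 10⁻⁵ × 11.6 × (16100)² = 1.118 × 10⁻⁵ × 11.6 × 259,210,000 ≈ 33,616.4 × g
Target RCF = 1.5 × 33,616.4 ≈ 50,424.6 × g
Your rotor: r = 15.6 / 2 = 7.8 cm
50,424.6 = 1.118 × 10⁻⁵ × 7.8 × N²
N² = 50,424.6 / (8.7204 × 10⁻⁵) = 578,237,237
N ≈ √578,237,237 ≈ 24,046.6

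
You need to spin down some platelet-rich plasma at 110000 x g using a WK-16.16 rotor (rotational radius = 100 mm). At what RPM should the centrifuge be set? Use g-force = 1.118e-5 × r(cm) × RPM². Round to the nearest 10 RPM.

r = 100 mm = 10.0 cm
110,000 = 1.118 × 10⁻⁵ × 10 × N²
N² = 110,000 / (11.18 × 10⁻⁵) = 983,899,821
N ≈ √983,899,821 ≈ 31,367.2

N ≈ 31370 RPM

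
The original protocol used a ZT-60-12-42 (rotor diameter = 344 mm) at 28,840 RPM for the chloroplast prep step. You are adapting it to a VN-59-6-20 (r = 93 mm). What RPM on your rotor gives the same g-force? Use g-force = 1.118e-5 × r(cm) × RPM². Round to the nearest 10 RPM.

39220 RPM

Original rotor: r = 344 mm / 2 = 172 mm = 17.2 cm
RCF_original = 1.118 × 10⁻⁵ × 17.2 × (28840)² = 1.118 × 10⁻⁵ × 17.2 × 831,745,600 ≈ 159,941.4 × g
Your rotor: r = 93 mm = 9.3 cm
159,941.4 = 1.118 × 10⁻⁵ × 9.3 × N²
N² = 159,941.4 / (10.3974 × 10⁻⁵) = 1,538,282,648
N ≈ √1,538,282,648 ≈ 39,220.9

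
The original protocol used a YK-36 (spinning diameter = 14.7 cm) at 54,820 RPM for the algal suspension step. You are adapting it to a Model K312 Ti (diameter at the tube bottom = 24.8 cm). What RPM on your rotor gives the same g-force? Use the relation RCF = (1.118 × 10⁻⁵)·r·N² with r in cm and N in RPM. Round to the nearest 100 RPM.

≈ 42200 RPM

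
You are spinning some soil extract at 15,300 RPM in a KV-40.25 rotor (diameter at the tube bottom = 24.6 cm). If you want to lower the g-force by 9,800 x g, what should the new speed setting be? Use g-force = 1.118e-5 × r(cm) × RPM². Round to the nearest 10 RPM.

r = 24.6 / 2 = 12.3 cm
Current RCF = 1.118 × 10⁻⁵ × 12.3 × (15300)² = 1.118 × 10⁻⁵ × 12.3 × 234,090,000 ≈ 32,190.7 × g
Target RCF = 32,190.7 − 9,800 = 22,390.7 × g
N² = 22,390.7 / (13.7514 × 10⁻⁵) = 162,824,876
N ≈ √162,824,876 ≈ 12,760.3

N₂ ≈ 12760 RPM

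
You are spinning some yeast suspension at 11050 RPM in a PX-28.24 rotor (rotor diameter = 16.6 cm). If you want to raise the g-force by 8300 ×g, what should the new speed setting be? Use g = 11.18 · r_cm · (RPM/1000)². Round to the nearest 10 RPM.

N₂ ≈ 14540 RPM

r = 16.6 / 2 = 8.3 cm
Current RCF = 11.18 × 8.3 × (11.05)² = 11.18 × 8.3 × 122.1025 ≈ 11,330.4 × g
Target RCF = 11,330.4 + 8,300 = 19,630.4 × g
(N/1000)² = 19,630.4 / 92.794 = 211.5482
N = 1000 × √211.5482 ≈ 14,544.7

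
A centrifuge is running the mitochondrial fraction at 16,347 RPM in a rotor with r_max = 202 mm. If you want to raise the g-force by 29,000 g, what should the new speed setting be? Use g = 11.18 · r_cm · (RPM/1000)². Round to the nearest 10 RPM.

N₂ ≈ 19890 RPM

r = 202 mm = 20.2 cm
Current RCF = 11.18 × 20.2 × (16.347)² = 11.18 × 20.2 × 267.224409 ≈ 60,348.9 × g
Target RCF = 60,348.9 + 29,000 = 89,348.9 × g
(N/1000)² = 89,348.9 / 225.836 = 395.6362
N = 1000 × √395.6362 ≈ 19,890.6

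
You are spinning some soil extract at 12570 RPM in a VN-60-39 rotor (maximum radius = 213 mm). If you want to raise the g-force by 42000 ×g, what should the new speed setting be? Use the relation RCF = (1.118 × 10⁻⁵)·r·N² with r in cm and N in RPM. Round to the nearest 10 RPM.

N₂ ≈ 18290 RPM

r = 213 mm = 21.3 cm
Current RCF = 1.118 × 10⁻⁵ × 21.3 × (12570)² = 1.118 × 10⁻⁵ × 21.3 × 158,004,900 ≈ 37,626.3 × g
Target RCF = 37,626.3 + 42,000 = 79,626.3 × g
N² = 79,626.3 / (23.8134 × 10⁻⁵) = 334,376,024
N ≈ √334,376,024 ≈ 18,286.0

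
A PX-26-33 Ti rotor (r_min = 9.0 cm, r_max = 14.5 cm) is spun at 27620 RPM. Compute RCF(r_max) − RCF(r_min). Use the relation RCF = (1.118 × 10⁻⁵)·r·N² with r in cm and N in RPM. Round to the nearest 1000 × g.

ΔRCF = 1.118 × 10⁻⁵ × (r_max − r_min) × N² = 1.118 × 10⁻⁵ × 5.5 × 762,864,400 ≈ 46,908.5

47000 g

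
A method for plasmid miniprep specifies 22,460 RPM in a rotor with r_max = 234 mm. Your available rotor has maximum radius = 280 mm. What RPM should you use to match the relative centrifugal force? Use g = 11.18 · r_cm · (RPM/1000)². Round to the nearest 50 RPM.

≈ 20550 RPM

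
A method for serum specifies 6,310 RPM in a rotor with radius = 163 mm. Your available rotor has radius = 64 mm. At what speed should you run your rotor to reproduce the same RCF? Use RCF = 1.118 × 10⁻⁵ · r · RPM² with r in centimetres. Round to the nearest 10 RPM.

Original rotor: r = 163 mm = 16.3 cm
RCF_original = 1.118 × 10⁻⁵ × 16.3 × (6310)² = 1.118 × 10⁻⁵ × 16.3 × 39,816,100 ≈ 7,255.8 × g
Your rotor: r = 64 mm = 6.4 cm
7,255.8 = 1.118 × 10⁻⁵ × 6.4 × N²
N² = 7,255.8 / (7.1552 × 10⁻⁵) = 101,405,970
N ≈ √101,405,970 ≈ 10,070.1

10070 RPM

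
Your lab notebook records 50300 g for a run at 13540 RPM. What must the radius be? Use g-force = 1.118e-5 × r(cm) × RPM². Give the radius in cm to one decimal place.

≈ 24.5 cm

50300 = 1.118 × 10⁻⁵ × r × (13540)²
r = 50300 / (1.118 × 10⁻⁵ × 183,331,600) = 50300 / 2049.647 ≈ 24.541 cm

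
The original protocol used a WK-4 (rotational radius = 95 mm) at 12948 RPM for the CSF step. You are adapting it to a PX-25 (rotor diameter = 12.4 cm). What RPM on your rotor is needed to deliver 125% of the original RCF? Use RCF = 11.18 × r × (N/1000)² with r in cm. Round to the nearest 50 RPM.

Original rotor: r = 95 mm = 9.5 cm
RCF_original = 11.18 × 9.5 × (12.948)² = 11.18 × 9.5 × 167.650704 ≈ 17,806.2 × g
Target RCF = 1.25 × 17,806.2 ≈ 22,257.8 × g
Your rotor: r = 12.4 / 2 = 6.2 cm
22,257.8 = 11.18 × 6.2 × (N/1000)²
(N/1000)² = 22,257.8 / 69.316 = 321.1062
N = 1000 × √321.1062 ≈ 17,919.4

17900 RPM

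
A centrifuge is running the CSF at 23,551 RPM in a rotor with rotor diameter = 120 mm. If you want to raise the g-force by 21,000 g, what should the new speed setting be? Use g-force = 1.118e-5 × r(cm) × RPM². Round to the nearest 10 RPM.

r = 120 mm / 2 = 60 mm = 6 cm
Current RCF = 1.118 × 10⁻⁵ × 6 × (23551)² = 1.118 × 10⁻⁵ × 6 × 554,649,601 ≈ 37,205.9 × g
Target RCF = 37,205.9 + 21,000 = 58,205.9 × g
N² = 58,205.9 / (6.708 × 10⁻⁵) = 867,708,706
N ≈ √867,708,706 ≈ 29,456.9

29460 RPM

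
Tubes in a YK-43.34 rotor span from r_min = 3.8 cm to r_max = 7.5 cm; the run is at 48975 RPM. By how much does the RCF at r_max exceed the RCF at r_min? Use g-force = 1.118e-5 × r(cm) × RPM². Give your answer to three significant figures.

ΔRCF = 1.118 × 10⁻⁵ × (r_max − r_min) × N² = 1.118 × 10⁻⁵ × 3.7 × 2,398,550,625 ≈ 99,218.4

ΔRCF ≈ 99200 × g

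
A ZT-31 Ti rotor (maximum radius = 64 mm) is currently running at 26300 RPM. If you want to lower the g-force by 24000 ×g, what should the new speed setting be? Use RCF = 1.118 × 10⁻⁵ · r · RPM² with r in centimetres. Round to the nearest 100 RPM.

r = 64 mm = 6.4 cm
Current RCF = 1.118 × 10⁻⁵ × 6.4 × (26300)² = 1.118 × 10⁻⁵ × 6.4 × 691,690,000 ≈ 49,491.8 × g
Target RCF = 49,491.8 − 24,000 = 25,491.8 × g
N² = 25,491.8 / (7.1552 × 10⁻⁵) = 356,269,566
N ≈ √356,269,566 ≈ 18,875.1

18900 RPM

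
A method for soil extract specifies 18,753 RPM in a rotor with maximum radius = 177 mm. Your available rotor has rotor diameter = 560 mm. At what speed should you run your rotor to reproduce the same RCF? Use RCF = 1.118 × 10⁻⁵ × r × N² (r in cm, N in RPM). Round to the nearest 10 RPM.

Original rotor: r = 177 mm = 17.7 cm
RCF = 1.118 × 10⁻⁵ × r × N²
RCF_original = 1.118 × 10⁻⁵ × 17.7 × (18753)² = 1.118 × 10⁻⁵ × 17.7 × 351,675,009 ≈ 69,591.6 × g
Your rotor: r = 560 mm / 2 = 280 mm = 28 cm
69,591.6 = 1.118 × 10⁻⁵ × 28 × N²
N² = 69,591.6 / (31.304 × 10⁻⁵) = 222,308,970
N ≈ √222,308,970 ≈ 14,910.0

≈ 14910 RPM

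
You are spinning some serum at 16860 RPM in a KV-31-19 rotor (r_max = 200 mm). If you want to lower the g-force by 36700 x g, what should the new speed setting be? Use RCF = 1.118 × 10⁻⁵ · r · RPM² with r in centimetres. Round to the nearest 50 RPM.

r = 200 mm = 20.0 cm
Current RCF = 1.118 × 10⁻⁵ × 20 × (16860)² = 1.118 × 10⁻⁵ × 20 × 284,259,600 ≈ 63,560.4 × g
Target RCF = 63,560.4 − 36,700 = 26,860.4 × g
N² = 26,860.4 / (22.36 × 10⁻⁵) = 120,127,013
N ≈ √120,127,013 ≈ 10,960.2

≈ 10950 RPM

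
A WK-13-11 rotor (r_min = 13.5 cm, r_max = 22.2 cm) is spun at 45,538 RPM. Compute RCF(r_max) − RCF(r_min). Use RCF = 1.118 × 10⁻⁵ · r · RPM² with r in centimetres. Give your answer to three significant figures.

≈ 202000 ×g

RCF_max = 1.118 × 10⁻⁵ × 22.2 × (45538)² = 1.118 × 10⁻⁵ × 22.2 × 2,073,709,444 ≈ 514,686.4 × g
RCF_min = 1.118 × 10⁻⁵ × 13.5 × (45538)² = 1.118 × 10⁻⁵ × 13.5 × 2,073,709,444 ≈ 312,985 × g
ΔRCF = 514,686.4 − 312,985 = 201,701.4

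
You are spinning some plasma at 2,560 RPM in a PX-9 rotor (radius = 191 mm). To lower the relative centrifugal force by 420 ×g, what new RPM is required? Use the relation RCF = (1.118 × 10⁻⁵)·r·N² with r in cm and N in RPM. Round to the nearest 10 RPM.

r = 191 mm = 19.1 cm
Current RCF = 1.118 × 10⁻⁵ × 19.1 × (2560)² = 1.118 × 10⁻⁵ × 19.1 × 6,553,600 ≈ 1,399.4 × g
Target RCF = 1,399.4 − 420 = 979.4 × g
N² = 979.4 / (21.3538 × 10⁻⁵) = 4,586,537
N ≈ √4,586,537 ≈ 2,141.6

2140 RPM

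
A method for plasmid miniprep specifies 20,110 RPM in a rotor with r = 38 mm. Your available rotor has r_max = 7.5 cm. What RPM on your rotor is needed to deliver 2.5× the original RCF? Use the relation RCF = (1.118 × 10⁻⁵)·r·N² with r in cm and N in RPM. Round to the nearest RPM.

Original rotor: r = 38 mm = 3.8 cm
RCF_original = 1.118 × 10⁻⁵ × 3.8 × (20110)² = 1.118 × 10⁻⁵ × 3.8 × 404,412,100 ≈ 17,181 × g
Target RCF = 2.5 × 17,181 ≈ 42,952.5 × g
42,952.5 = 1.118 × 10⁻⁵ × 7.5 × N²
N² = 42,952.5 / (8.385 × 10⁻⁵) = 512,254,025
N ≈ √512,254,025 ≈ 22,633.0

22633 RPM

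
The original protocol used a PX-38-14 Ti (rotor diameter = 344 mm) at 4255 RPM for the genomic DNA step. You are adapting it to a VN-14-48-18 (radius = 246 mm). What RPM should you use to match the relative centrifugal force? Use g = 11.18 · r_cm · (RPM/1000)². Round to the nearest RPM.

3558 RPM

Original rotor: r = 344 mm / 2 = 172 mm = 17.2 cm
RCF_original = 11.18 × 17.2 × (4.255)² = 11.18 × 17.2 × 18.105025 ≈ 3,481.5 × g
Your rotor: r = 246 mm = 24.6 cm
3,481.5 = 11.18 × 24.6 × (N/1000)²
(N/1000)² = 3,481.5 / 275.028 = 12.65871
N = 1000 × √12.65871 ≈ 3,557.9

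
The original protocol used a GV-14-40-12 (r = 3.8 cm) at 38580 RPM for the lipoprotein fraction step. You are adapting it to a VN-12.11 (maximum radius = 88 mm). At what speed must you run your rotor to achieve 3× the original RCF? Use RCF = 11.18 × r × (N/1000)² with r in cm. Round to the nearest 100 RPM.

≈ 43900 RPM

RCF_original = 11.18 × 3.8 × (38.58)² = 11.18 × 3.8 × 1,488.4164 ≈ 63,233.9 × g
Target RCF = 3 × 63,233.9 ≈ 189,701.7 × g
Your rotor: r = 88 mm = 8.8 cm
189,701.7 = 11.18 × 8.8 × (N/1000)²
(N/1000)² = 189,701.7 / 98.384 = 1928.176
N = 1000 × √1928.176 ≈ 43,911.0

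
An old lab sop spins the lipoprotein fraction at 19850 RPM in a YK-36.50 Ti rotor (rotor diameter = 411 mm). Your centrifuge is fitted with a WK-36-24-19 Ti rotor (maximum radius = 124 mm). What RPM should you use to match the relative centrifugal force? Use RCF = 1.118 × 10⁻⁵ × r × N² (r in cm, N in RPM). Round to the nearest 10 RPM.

Original rotor: r = 411 mm / 2 = 205.5 mm = 20.55 cm
RCF = 1.118 × 10⁻⁵ × r × N²
RCF_original = 1.118 × 10⁻⁵ × 20.55 × (19850)² = 1.118 × 10⁻⁵ × 20.55 × 394,022,500 ≈ 90,526.3 × g
Your rotor: r = 124 mm = 12.4 cm
90,526.3 = 1.118 × 10⁻⁵ × 12.4 × N²
N² = 90,526.3 / (13.8632 × 10⁻⁵) = 652,997,144
N ≈ √652,997,144 ≈ 25,553.8

≈ 25550 RPM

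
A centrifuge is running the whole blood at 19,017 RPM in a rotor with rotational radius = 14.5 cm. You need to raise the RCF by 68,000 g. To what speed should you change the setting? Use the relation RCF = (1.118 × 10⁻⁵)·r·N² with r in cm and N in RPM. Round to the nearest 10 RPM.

Current RCF = 1.118 × 10⁻⁵ × 14.5 × (19017)² = 1.118 × 10⁻⁵ × 14.5 × 361,646,289 ≈ 58,626.5 × g
Target RCF = 58,626.5 + 68,000 = 126,626.5 × g
N² = 126,626.5 / (16.211 × 10⁻⁵) = 781,114,675
N ≈ √781,114,675 ≈ 27,948.4

≈ 27950 RPM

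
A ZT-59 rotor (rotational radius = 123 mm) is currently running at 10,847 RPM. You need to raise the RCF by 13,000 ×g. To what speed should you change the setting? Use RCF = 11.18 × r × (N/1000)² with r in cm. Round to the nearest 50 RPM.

r = 123 mm = 12.3 cm
Current RCF = 11.18 × 12.3 × (10.847)² = 11.18 × 12.3 × 117.657409 ≈ 16,179.5 × g
Target RCF = 16,179.5 + 13,000 = 29,179.5 × g
(N/1000)² = 29,179.5 / 137.514 = 212.1929
N = 1000 × √212.1929 ≈ 14,566.8

N₂ ≈ 14550 RPM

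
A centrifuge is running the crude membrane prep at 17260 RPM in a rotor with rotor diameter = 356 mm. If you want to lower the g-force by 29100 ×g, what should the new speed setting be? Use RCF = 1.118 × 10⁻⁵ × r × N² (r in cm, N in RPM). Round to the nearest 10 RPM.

r = 356 mm / 2 = 178 mm = 17.8 cm
Current RCF = 1.118 × 10⁻⁵ × 17.8 × (17260)² = 1.118 × 10⁻⁵ × 17.8 × 297,907,600 ≈ 59,284.8 × g
Target RCF = 59,284.8 − 29,100 = 30,184.8 × g
N² = 30,184.8 / (19.9004 × 10⁻⁵) = 151,679,363
N ≈ √151,679,363 ≈ 12,315.8

12320 RPM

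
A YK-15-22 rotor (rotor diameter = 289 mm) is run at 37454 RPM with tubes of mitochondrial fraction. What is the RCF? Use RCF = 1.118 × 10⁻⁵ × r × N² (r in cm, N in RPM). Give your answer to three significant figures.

RCF ≈ 227000 ×g

r = 289 mm / 2 = 144.5 mm = 14.45 cm
RCF = 1.118 × 10⁻⁵ × r × N²
RCF = 1.118 × 10⁻⁵ × 14.45 × (37454)² = 1.118 × 10⁻⁵ × 14.45 × 1,402,802,116 ≈ 226,624.1 × g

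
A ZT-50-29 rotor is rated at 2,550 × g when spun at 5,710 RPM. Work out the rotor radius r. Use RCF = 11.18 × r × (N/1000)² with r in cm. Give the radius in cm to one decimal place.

≈ 7.0 cm

2550 = 11.18 × r × (5.71)²
r = 2550 / (11.18 × 32.6041) = 2550 / 364.5138 ≈ 6.996 cm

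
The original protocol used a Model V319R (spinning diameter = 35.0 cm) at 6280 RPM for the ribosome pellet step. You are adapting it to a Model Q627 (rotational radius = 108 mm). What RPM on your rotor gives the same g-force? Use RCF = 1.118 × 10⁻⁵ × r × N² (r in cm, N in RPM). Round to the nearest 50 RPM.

8000 RPM

Original rotor: r = 35.0 / 2 = 17.5 cm
RCF_original = 1.118 × 10⁻⁵ × 17.5 × (6280)² = 1.118 × 10⁻⁵ × 17.5 × 39,438,400 ≈ 7,716.1 × g
Your rotor: r = 108 mm = 10.8 cm
7,716.1 = 1.118 × 10⁻⁵ × 10.8 × N²
N² = 7,716.1 / (12.0744 × 10⁻⁵) = 63,904,625
N ≈ √63,904,625 ≈ 7,994.0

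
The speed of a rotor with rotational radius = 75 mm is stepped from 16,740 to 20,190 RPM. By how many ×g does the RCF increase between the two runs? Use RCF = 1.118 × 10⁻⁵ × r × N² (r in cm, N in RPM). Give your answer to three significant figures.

≈ 10700 ×g

r = 75 mm = 7.5 cm
RCF₁ = 1.118 × 10⁻⁵ × 7.5 × (16740)² = 1.118 × 10⁻⁵ × 7.5 × 280,227,600 ≈ 23,497.1 × g
RCF₂ = 1.118 × 10⁻⁵ × 7.5 × (20190)² = 1.118 × 10⁻⁵ × 7.5 × 407,636,100 ≈ 34,180.3 × g
Increase = 34,180.3 − 23,497.1 = 10,683.2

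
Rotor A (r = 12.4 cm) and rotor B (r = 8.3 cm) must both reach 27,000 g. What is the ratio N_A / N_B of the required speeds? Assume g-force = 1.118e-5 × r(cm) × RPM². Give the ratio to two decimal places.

0.82

At fixed RCF, N ∝ 1/√r, so N_A/N_B = √(r_B/r_A) = √(8.3/12.4) = √0.669355 = 0.8181.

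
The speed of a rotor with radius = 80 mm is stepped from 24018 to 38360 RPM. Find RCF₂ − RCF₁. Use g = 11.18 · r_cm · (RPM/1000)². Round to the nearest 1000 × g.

r = 80 mm = 8.0 cm
RCF₁ = 11.18 × 8 × (24.018)² = 11.18 × 8 × 576.864324 ≈ 51,594.7 × g
RCF₂ = 11.18 × 8 × (38.36)² = 11.18 × 8 × 1,471.4896 ≈ 131,610 × g
Increase = 131,610 − 51,594.7 = 80,015.3

80000 × g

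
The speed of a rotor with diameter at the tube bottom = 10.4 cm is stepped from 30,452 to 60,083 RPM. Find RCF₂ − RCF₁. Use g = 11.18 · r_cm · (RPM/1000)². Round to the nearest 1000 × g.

≈ 156000 g

r = 10.4 / 2 = 5.2 cm
RCF₁ = 11.18 × 5.2 × (30.452)² = 11.18 × 5.2 × 927.324304 ≈ 53,910.9 × g
RCF₂ = 11.18 × 5.2 × (60.083)² = 11.18 × 5.2 × 3,609.966889 ≈ 209,869 × g
Increase = 209,869 − 53,910.9 = 155,958.1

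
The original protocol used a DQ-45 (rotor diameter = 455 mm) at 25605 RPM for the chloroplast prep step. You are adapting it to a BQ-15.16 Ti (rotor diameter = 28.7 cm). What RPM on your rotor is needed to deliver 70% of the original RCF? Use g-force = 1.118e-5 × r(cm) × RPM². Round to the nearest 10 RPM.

26970 RPM

Original rotor: r = 455 mm / 2 = 227.5 mm = 22.75 cm
RCF = 1.118 × 10⁻⁵ × r × N²
RCF_original = 1.118 × 10⁻⁵ × 22.75 × (25605)² = 1.118 × 10⁻⁵ × 22.75 × 655,616,025 ≈ 166,752.7 × g
Target RCF = 0.7 × 166,752.7 ≈ 116,726.9 × g
Your rotor: r = 28.7 / 2 = 14.35 cm
116,726.9 = 1.118 × 10⁻⁵ × 14.35 × N²
N² = 116,726.9 / (16.0433 × 10⁻⁵) = 727,574,128
N ≈ √727,574,128 ≈ 26,973.6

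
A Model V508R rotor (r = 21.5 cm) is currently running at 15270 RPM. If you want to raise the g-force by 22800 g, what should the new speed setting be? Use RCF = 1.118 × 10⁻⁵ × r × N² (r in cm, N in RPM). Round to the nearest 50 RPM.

Current RCF = 1.118 × 10⁻⁵ × 21.5 × (15270)² = 1.118 × 10⁻⁵ × 21.5 × 233,172,900 ≈ 56,047.8 × g
Target RCF = 56,047.8 + 22,800 = 78,847.8 × g
N² = 78,847.8 / (24.037 × 10⁻⁵) = 328,026,792
N ≈ √328,026,792 ≈ 18,111.5

≈ 18100 RPM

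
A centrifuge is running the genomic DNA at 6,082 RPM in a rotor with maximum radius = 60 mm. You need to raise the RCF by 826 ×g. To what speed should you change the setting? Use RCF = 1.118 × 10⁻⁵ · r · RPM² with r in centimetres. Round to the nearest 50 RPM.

≈ 7000 RPM

r = 60 mm = 6.0 cm
Current RCF = 1.118 × 10⁻⁵ × 6 × (6082)² = 1.118 × 10⁻⁵ × 6 × 36,990,724 ≈ 2,481.3 × g
Target RCF = 2,481.3 + 826 = 3,307.3 × g
N² = 3,307.3 / (6.708 × 10⁻⁵) = 49,303,816
N ≈ √49,303,816 ≈ 7,021.7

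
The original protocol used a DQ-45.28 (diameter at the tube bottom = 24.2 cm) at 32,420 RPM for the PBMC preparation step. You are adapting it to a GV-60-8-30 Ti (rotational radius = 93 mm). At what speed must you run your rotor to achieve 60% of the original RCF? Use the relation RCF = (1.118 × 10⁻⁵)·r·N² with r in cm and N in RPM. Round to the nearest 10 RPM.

28640 RPM

Original rotor: r = 24.2 / 2 = 12.1 cm
RCF_original = 1.118 × 10⁻⁵ × 12.1 × (32420)² = 1.118 × 10⁻⁵ × 12.1 × 1,051,056,400 ≈ 142,184.8 × g
Target RCF = 0.6 × 142,184.8 ≈ 85,310.9 × g
Your rotor: r = 93 mm = 9.3 cm
85,310.9 = 1.118 × 10⁻⁵ × 9.3 × N²
N² = 85,310.9 / (10.3974 × 10⁻⁵) = 820,502,241
N ≈ √820,502,241 ≈ 28,644.4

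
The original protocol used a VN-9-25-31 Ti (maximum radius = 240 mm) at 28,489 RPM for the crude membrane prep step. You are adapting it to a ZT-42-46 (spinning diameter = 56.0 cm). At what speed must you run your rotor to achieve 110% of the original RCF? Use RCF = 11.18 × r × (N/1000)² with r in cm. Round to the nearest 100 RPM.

27700 RPM

Original rotor: r = 240 mm = 24.0 cm
RCF_original = 11.18 × 24 × (28.489)² = 11.18 × 24 × 811.623121 ≈ 217,774.7 × g
Target RCF = 1.1 × 217,774.7 ≈ 239,552.2 × g
Your rotor: r = 56.0 / 2 = 28 cm
239,552.2 = 11.18 × 28 × (N/1000)²
(N/1000)² = 239,552.2 / 313.04 = 765.2447
N = 1000 × √765.2447 ≈ 27,663.1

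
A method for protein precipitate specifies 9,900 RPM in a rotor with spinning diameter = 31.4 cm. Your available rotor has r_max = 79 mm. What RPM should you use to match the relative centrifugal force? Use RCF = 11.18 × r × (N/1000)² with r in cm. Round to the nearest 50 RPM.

≈ 13950 RPM

Original rotor: r = 31.4 / 2 = 15.7 cm
RCF_original = 11.18 × 15.7 × (9.9)² = 11.18 × 15.7 × 98.01 ≈ 17,203.3 × g
Your rotor: r = 79 mm = 7.9 cm
17,203.3 = 11.18 × 7.9 × (N/1000)²
(N/1000)² = 17,203.3 / 88.322 = 194.7793
N = 1000 × √194.7793 ≈ 13,956.3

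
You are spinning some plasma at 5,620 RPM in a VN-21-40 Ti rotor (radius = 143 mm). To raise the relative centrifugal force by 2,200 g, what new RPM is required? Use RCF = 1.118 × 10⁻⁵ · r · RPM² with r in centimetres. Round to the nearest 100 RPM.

N₂ ≈ 6700 RPM

r = 143 mm = 14.3 cm
Current RCF = 1.118 × 10⁻⁵ × 14.3 × (5620)² = 1.118 × 10⁻⁵ × 14.3 × 31,584,400 ≈ 5,049.5 × g
Target RCF = 5,049.5 + 2,200 = 7,249.5 × g
N² = 7,249.5 / (15.9874 × 10⁻⁵) = 45,345,084
N ≈ √45,345,084 ≈ 6,733.9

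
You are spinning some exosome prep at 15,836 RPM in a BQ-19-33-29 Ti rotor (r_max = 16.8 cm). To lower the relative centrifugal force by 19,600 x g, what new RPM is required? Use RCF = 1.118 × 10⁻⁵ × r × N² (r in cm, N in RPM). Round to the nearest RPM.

Current RCF = 1.118 × 10⁻⁵ × 16.8 × (15836)² = 1.118 × 10⁻⁵ × 16.8 × 250,778,896 ≈ 47,102.3 × g
Target RCF = 47,102.3 − 19,600 = 27,502.3 × g
N² = 27,502.3 / (18.7824 × 10⁻⁵) = 146,425,909
N ≈ √146,425,909 ≈ 12,100.7

N₂ ≈ 12101 RPM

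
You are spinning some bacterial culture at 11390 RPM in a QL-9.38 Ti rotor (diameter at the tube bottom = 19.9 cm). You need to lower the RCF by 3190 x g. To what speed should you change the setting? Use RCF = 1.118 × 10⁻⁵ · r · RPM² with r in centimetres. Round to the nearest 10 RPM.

r = 19.9 / 2 = 9.95 cm
Current RCF = 1.118 × 10⁻⁵ × 9.95 × (11390)² = 1.118 × 10⁻⁵ × 9.95 × 129,732,100 ≈ 14,431.5 × g
Target RCF = 14,431.5 − 3,190 = 11,241.5 × g
N² = 11,241.5 / (11.1241 × 10⁻⁵) = 101,055,366
N ≈ √101,055,366 ≈ 10,052.6

N₂ ≈ 10050 RPM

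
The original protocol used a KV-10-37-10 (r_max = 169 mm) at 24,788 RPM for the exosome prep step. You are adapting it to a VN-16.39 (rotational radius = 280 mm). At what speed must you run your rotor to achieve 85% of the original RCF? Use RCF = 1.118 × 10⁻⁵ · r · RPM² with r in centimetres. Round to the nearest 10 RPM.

≈ 17750 RPM

Original rotor: r = 169 mm = 16.9 cm
RCF = 1.118 × 10⁻⁵ × r × N²
RCF_original = 1.118 × 10⁻⁵ × 16.9 × (24788)² = 1.118 × 10⁻⁵ × 16.9 × 614,444,944 ≈ 116,094.5 × g
Target RCF = 0.85 × 116,094.5 ≈ 98,680.3 × g
Your rotor: r = 280 mm = 28.0 cm
98,680.3 = 1.118 × 10⁻⁵ × 28 × N²
N² = 98,680.3 / (31.304 × 10⁻⁵) = 315,232,239
N ≈ √315,232,239 ≈ 17,754.8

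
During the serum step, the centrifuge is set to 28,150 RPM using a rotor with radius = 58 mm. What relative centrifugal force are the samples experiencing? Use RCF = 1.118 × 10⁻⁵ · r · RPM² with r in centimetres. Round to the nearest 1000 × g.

r = 58 mm = 5.8 cm
RCF = 1.118 × 10⁻⁵ × r × N²
RCF = 1.118 × 10⁻⁵ × 5.8 × (28150)² = 1.118 × 10⁻⁵ × 5.8 × 792,422,500 ≈ 51,383.8 × g

≈ 51000 x g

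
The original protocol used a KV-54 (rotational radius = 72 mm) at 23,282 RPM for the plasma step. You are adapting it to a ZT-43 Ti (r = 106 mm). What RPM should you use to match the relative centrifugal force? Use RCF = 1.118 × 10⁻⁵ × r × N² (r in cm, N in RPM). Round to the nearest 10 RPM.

≈ 19190 RPM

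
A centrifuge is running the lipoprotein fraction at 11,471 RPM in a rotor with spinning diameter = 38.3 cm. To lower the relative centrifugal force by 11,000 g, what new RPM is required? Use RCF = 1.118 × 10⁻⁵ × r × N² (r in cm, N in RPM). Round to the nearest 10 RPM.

r = 38.3 / 2 = 19.15 cm
Current RCF = 1.118 × 10⁻⁵ × 19.15 × (11471)² = 1.118 × 10⁻⁵ × 19.15 × 131,583,841 ≈ 28,171.7 × g
Target RCF = 28,171.7 − 11,000 = 17,171.7 × g
N² = 17,171.7 / (21.4097 × 10⁻⁵) = 80,205,234
N ≈ √80,205,234 ≈ 8,955.7

8960 RPM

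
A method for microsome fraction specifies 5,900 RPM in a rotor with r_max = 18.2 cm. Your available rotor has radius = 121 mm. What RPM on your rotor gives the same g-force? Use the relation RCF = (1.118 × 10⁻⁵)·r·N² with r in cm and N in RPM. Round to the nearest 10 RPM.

7240 RPM

RCF_original = 1.118 × 10⁻⁵ × 18.2 × (5900)² = 1.118 × 10⁻⁵ × 18.2 × 34,810,000 ≈ 7,083 × g
Your rotor: r = 121 mm = 12.1 cm
7,083 = 1.118 × 10⁻⁵ × 12.1 × N²
N² = 7,083 / (13.5278 × 10⁻⁵) = 52,358,846
N ≈ √52,358,846 ≈ 7,235.9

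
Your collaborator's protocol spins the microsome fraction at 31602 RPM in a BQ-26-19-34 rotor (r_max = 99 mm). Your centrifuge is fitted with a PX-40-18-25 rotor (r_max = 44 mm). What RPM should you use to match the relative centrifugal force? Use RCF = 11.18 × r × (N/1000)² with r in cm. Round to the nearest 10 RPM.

≈ 47400 RPM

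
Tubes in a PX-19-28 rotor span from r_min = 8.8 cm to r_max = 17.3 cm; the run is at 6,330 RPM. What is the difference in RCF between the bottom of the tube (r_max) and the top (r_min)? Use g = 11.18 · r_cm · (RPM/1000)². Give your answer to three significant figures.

RCF_max = 11.18 × 17.3 × (6.33)² = 11.18 × 17.3 × 40.0689 ≈ 7,749.9 × g
RCF_min = 11.18 × 8.8 × (6.33)² = 11.18 × 8.8 × 40.0689 ≈ 3,942.1 × g
ΔRCF = 7,749.9 − 3,942.1 = 3,807.8

3810 ×g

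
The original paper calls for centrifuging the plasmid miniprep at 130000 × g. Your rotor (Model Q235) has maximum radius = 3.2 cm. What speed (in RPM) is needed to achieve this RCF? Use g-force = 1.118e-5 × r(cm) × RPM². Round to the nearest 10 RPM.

130,000 = 1.118 × 10⁻⁵ × 3.2 × N²
N² = 130,000 / (3.5776 × 10⁻⁵) = 3,633,720,930
N ≈ √3,633,720,930 ≈ 60,280.4

N ≈ 60280 RPM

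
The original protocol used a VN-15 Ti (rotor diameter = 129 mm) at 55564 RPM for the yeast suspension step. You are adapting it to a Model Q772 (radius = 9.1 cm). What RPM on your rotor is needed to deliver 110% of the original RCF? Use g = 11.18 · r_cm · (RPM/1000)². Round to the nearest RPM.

Original rotor: r = 129 mm / 2 = 64.5 mm = 6.45 cm
RCF_original = 11.18 × 6.45 × (55.564)² = 11.18 × 6.45 × 3,087.358096 ≈ 222,632.5 × g
Target RCF = 1.1 × 222,632.5 ≈ 244,895.8 × g
244,895.8 = 11.18 × 9.1 × (N/1000)²
(N/1000)² = 244,895.8 / 101.738 = 2407.122
N = 1000 × √2407.122 ≈ 49,062.4

49062 RPM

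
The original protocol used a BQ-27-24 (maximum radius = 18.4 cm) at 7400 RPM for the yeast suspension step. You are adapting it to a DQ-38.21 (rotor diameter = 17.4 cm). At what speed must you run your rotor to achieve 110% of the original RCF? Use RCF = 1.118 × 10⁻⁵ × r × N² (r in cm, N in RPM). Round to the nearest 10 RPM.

11290 RPM

RCF_original = 1.118 × 10⁻⁵ × 18.4 × (7400)² = 1.118 × 10⁻⁵ × 18.4 × 54,760,000 ≈ 11,264.8 × g
Target RCF = 1.1 × 11,264.8 ≈ 12,391.3 × g
Your rotor: r = 17.4 / 2 = 8.7 cm
12,391.3 = 1.118 × 10⁻⁵ × 8.7 × N²
N² = 12,391.3 / (9.7266 × 10⁻⁵) = 127,396,007
N ≈ √127,396,007 ≈ 11,287.0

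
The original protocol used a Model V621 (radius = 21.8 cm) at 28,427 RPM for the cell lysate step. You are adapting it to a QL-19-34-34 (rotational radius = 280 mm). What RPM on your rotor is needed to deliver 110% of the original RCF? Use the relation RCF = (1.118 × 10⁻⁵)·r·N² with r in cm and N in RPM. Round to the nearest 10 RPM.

≈ 26310 RPM

RCF = 1.118 × 10⁻⁵ × r × N²
RCF_original = 1.118 × 10⁻⁵ × 21.8 × (28427)² = 1.118 × 10⁻⁵ × 21.8 × 808,094,329 ≈ 196,952 × g
Target RCF = 1.1 × 196,952 ≈ 216,647.2 × g
Your rotor: r = 280 mm = 28.0 cm
216,647.2 = 1.118 × 10⁻⁵ × 28 × N²
N² = 216,647.2 / (31.304 × 10⁻⁵) = 692,075,134
N ≈ √692,075,134 ≈ 26,307.3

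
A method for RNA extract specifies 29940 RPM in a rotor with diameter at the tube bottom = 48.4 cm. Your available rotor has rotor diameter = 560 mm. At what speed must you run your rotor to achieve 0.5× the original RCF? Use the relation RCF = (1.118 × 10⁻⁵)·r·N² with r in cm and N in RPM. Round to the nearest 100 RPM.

Original rotor: r = 48.4 / 2 = 24.2 cm
RCF_original = 1.118 × 10⁻⁵ × 24.2 × (29940)² = 1.118 × 10⁻⁵ × 24.2 × 896,403,600 ≈ 242,527.4 × g
Target RCF = 0.5 × 242,527.4 ≈ 121,263.7 × g
Your rotor: r = 560 mm / 2 = 280 mm = 28 cm
121,263.7 = 1.118 × 10⁻⁵ × 28 × N²
N² = 121,263.7 / (31.304 × 10⁻⁵) = 387,374,457
N ≈ √387,374,457 ≈ 19,681.8

19700 RPM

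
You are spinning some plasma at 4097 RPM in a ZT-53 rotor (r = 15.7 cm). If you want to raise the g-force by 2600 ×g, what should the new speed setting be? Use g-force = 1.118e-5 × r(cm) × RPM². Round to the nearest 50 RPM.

N₂ ≈ 5600 RPM

Current RCF = 1.118 × 10⁻⁵ × 15.7 × (4097)² = 1.118 × 10⁻⁵ × 15.7 × 16,785,409 ≈ 2,946.3 × g
Target RCF = 2,946.3 + 2,600 = 5,546.3 × g
N² = 5,546.3 / (17.5526 × 10⁻⁵) = 31,598,168
N ≈ √31,598,168 ≈ 5,621.2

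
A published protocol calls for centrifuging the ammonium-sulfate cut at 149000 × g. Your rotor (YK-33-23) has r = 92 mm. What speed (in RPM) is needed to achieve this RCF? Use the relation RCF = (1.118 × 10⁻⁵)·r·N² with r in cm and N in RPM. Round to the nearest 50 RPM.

38050 RPM

r = 92 mm = 9.2 cm
RCF = 1.118 × 10⁻⁵ × r × N²
149,000 = 1.118 × 10⁻⁵ × 9.2 × N²
N² = 149,000 / (10.2856 × 10⁻⁵) = 1,448,627,207
N ≈ √1,448,627,207 ≈ 38,060.8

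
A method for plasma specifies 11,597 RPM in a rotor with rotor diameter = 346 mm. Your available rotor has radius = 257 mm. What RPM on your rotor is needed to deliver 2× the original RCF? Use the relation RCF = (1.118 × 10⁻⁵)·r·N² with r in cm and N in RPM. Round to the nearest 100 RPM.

13500 RPM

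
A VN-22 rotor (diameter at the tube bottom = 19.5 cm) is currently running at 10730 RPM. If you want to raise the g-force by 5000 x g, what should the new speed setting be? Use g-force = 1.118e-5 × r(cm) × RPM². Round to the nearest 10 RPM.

r = 19.5 / 2 = 9.75 cm
Current RCF = 1.118 × 10⁻⁵ × 9.75 × (10730)² = 1.118 × 10⁻⁵ × 9.75 × 115,132,900 ≈ 12,550.1 × g
Target RCF = 12,550.1 + 5,000 = 17,550.1 × g
N² = 17,550.1 / (10.9005 × 10⁻⁵) = 161,002,706
N ≈ √161,002,706 ≈ 12,688.7

12690 RPM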